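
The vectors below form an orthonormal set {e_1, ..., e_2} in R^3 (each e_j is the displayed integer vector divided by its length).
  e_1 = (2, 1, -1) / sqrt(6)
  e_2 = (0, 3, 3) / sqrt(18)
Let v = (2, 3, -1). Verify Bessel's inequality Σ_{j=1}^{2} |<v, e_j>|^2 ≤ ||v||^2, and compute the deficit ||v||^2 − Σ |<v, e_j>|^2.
Σ |<v, e_j>|^2 = 38/3; ||v||^2 = 14; deficit = 4/3

Write each e_j = u_j / sqrt(<u_j, u_j>) where u_j is the displayed integer vector. Then <v, e_j> = <v, u_j> / sqrt(<u_j, u_j>), so |<v, e_j>|^2 = <v, u_j>^2 / <u_j, u_j>.
Coefficients: <v, e_1> = 8/sqrt(6), <v, e_2> = 6/sqrt(18).
Square and sum: Σ |<v, e_j>|^2 = 38/3.
Compute ||v||^2 = v·v = 14.
Deficit = 14 − 38/3 = 4/3 ≥ 0, confirming Bessel's inequality. (The deficit equals ||v − Σ <v,e_j> e_j||^2, the squared distance from v to span{e_j}.)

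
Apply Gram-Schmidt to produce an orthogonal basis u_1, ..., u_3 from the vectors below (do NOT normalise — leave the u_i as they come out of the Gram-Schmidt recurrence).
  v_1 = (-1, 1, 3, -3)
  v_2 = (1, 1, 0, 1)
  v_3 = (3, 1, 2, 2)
Orthogonal basis:
  u_1 = (-1, 1, 3, -3)
  u_2 = (17/20, 23/20, 9/20, 11/20)
  u_3 = (1, -25/17, 22/17, 8/17)

Apply the Gram-Schmidt recurrence
  u_1 = v_1
  u_i = v_i − Σ_{j<i} ((v_i · u_j) / (u_j · u_j)) · u_j.

Step by step this gives:
  u_1 = (-1, 1, 3, -3)
  u_2 = (17/20, 23/20, 9/20, 11/20)
  u_3 = (1, -25/17, 22/17, 8/17)

Orthogonality check:
  u_2 · u_1 = 0 (should be 0)
  u_3 · u_1 = 0 (should be 0)
  u_3 · u_2 = 0 (should be 0)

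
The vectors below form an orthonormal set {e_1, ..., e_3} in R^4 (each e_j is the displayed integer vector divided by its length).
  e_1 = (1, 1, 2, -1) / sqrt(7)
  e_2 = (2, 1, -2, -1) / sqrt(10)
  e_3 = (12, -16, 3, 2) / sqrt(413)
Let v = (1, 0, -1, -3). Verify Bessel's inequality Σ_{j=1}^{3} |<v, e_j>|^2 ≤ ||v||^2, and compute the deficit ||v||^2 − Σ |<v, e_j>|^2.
Σ |<v, e_j>|^2 = 3241/590; ||v||^2 = 11; deficit = 3249/590

Write each e_j = u_j / sqrt(<u_j, u_j>) where u_j is the displayed integer vector. Then <v, e_j> = <v, u_j> / sqrt(<u_j, u_j>), so |<v, e_j>|^2 = <v, u_j>^2 / <u_j, u_j>.
Coefficients: <v, e_1> = 2/sqrt(7), <v, e_2> = 7/sqrt(10), <v, e_3> = 3/sqrt(413).
Square and sum: Σ |<v, e_j>|^2 = 3241/590.
Compute ||v||^2 = v·v = 11.
Deficit = 11 − 3241/590 = 3249/590 ≥ 0, confirming Bessel's inequality. (The deficit equals ||v − Σ <v,e_j> e_j||^2, the squared distance from v to span{e_j}.)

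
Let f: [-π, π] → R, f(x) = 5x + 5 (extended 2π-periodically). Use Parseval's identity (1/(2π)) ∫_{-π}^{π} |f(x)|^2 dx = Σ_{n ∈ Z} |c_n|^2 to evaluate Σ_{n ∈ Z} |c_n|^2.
Σ |c_n|^2 = 25π^2/3 + 25

Expand and integrate term by term over [-π, π]:
  ∫ (5x)^2 dx = 25·(2π^3/3); ∫ 2·5·(5)·x dx = 0 (odd integrand); ∫ 5^2 dx = 25·2π.
So (1/(2π)) ∫_{-π}^{π} (5x + 5)^2 dx = 25π^2/3 + 25 = 25π^2/3 + 25.
Parseval ⇒ Σ |c_n|^2 = 25π^2/3 + 25.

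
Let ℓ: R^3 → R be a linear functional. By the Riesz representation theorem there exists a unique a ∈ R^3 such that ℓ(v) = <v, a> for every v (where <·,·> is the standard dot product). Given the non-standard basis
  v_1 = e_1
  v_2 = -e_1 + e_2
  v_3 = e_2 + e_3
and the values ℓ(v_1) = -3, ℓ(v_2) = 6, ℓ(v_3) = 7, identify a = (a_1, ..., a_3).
a = (-3, 3, 4)

Write a = (a_1, ..., a_3) in the standard basis. For each basis vector v_i, ℓ(v_i) = <v_i, a> is a linear equation in the a_j's. Collect the n equations into a matrix system V a = ℓ, where row i of V is v_i (expressed in the standard basis). Since V is invertible (lower-triangular with 1s on the diagonal, up to permutation), solve by back-substitution:
  V =
[[1, 0, 0],
 [-1, 1, 0],
 [0, 1, 1]]
  V a = (-3, 6, 7)
Solving gives a = (-3, 3, 4).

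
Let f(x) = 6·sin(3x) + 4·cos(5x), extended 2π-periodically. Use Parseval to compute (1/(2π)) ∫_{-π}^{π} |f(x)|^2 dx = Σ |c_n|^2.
Σ |c_n|^2 = 26

Expand |f|^2 and use orthogonality of {sin(nx), cos(mx)} on [-π, π]:
  ∫_{-π}^{π} sin(nx)^2 dx = π, ∫ cos(mx)^2 dx = π, and cross terms integrate to 0.
So ∫_{-π}^{π} f(x)^2 dx = 6^2 · π + 4^2 · π = (36 + 16)π.
Divide by 2π: (36 + 16)/2 = 26.
By Parseval, this equals Σ |c_n|^2.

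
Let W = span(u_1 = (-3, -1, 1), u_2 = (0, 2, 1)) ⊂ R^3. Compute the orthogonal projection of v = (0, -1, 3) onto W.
proj_W(v) = (-7/6, 1/6, 2/3)

Set up U = [u_1 | ... | u_2] ∈ R^(3×2). The projector onto W = col(U) is P = U (U^T U)^(-1) U^T.
Compute U^T U =
  [11, -1]
  [-1, 5],
and U^T v = (4, 1).
Solve U^T U · c = U^T v for the coefficients: c = (7/18, 5/18). The projection is proj_W(v) = U c.
Check: (v - proj_W(v)) · u_1 = 0  (should be 0).
Check: (v - proj_W(v)) · u_2 = 0  (should be 0).
Result: proj_W(v) = (-7/6, 1/6, 2/3).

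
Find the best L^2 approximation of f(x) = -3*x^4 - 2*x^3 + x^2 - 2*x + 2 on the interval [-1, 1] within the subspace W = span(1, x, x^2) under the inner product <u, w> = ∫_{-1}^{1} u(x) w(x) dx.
g(x) = -11*x^2/7 - 16*x/5 + 79/35

The best approximation g ∈ W is the orthogonal projection of f onto W. Writing g = a_0 + a_1 x + a_2 x^2, the coefficients solve the normal equations G · a = b where
  G_{ij} = <φ_i, φ_j> and b_i = <f, φ_i>, with φ_0 = 1, φ_1 = x, φ_2 = x^2.
G =
  [2, 0, 2/3]
  [0, 2/3, 0]
  [2/3, 0, 2/5],
b = (52/15, -32/15, 92/105).
Solving gives a_0 = 79/35, a_1 = -16/5, a_2 = -11/7, so
  g(x) = -11*x^2/7 - 16*x/5 + 79/35.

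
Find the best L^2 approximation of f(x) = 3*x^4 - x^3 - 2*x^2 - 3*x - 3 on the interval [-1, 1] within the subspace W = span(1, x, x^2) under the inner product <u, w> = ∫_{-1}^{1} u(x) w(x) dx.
g(x) = 4*x^2/7 - 18*x/5 - 114/35

The best approximation g ∈ W is the orthogonal projection of f onto W. Writing g = a_0 + a_1 x + a_2 x^2, the coefficients solve the normal equations G · a = b where
  G_{ij} = <φ_i, φ_j> and b_i = <f, φ_i>, with φ_0 = 1, φ_1 = x, φ_2 = x^2.
G =
  [2, 0, 2/3]
  [0, 2/3, 0]
  [2/3, 0, 2/5],
b = (-92/15, -12/5, -68/35).
Solving gives a_0 = -114/35, a_1 = -18/5, a_2 = 4/7, so
  g(x) = 4*x^2/7 - 18*x/5 - 114/35.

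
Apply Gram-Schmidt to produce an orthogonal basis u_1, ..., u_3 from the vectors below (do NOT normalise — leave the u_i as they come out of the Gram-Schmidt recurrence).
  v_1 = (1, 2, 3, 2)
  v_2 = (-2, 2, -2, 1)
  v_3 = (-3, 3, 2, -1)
Orthogonal basis:
  u_1 = (1, 2, 3, 2)
  u_2 = (-17/9, 20/9, -5/3, 11/9)
  u_3 = (-103/46, 20/23, 85/46, -58/23)

Apply the Gram-Schmidt recurrence
  u_1 = v_1
  u_i = v_i − Σ_{j<i} ((v_i · u_j) / (u_j · u_j)) · u_j.

Step by step this gives:
  u_1 = (1, 2, 3, 2)
  u_2 = (-17/9, 20/9, -5/3, 11/9)
  u_3 = (-103/46, 20/23, 85/46, -58/23)

Orthogonality check:
  u_2 · u_1 = 0 (should be 0)
  u_3 · u_1 = 0 (should be 0)
  u_3 · u_2 = 0 (should be 0)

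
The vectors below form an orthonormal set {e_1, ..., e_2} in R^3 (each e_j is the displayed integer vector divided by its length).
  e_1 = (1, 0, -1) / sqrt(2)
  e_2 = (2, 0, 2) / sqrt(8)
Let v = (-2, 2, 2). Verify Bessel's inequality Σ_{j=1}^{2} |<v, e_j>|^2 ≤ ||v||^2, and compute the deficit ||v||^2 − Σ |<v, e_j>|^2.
Σ |<v, e_j>|^2 = 8; ||v||^2 = 12; deficit = 4

Write each e_j = u_j / sqrt(<u_j, u_j>) where u_j is the displayed integer vector. Then <v, e_j> = <v, u_j> / sqrt(<u_j, u_j>), so |<v, e_j>|^2 = <v, u_j>^2 / <u_j, u_j>.
Coefficients: <v, e_1> = -4/sqrt(2), <v, e_2> = 0/sqrt(8).
Square and sum: Σ |<v, e_j>|^2 = 8.
Compute ||v||^2 = v·v = 12.
Deficit = 12 − 8 = 4 ≥ 0, confirming Bessel's inequality. (The deficit equals ||v − Σ <v,e_j> e_j||^2, the squared distance from v to span{e_j}.)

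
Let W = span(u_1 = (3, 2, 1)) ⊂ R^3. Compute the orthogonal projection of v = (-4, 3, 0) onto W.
proj_W(v) = (-9/7, -6/7, -3/7)

Set up U = [u_1 | ... | u_1] ∈ R^(3×1). The projector onto W = col(U) is P = U (U^T U)^(-1) U^T.
Compute U^T U =
  [14],
and U^T v = (-6).
Solve U^T U · c = U^T v for the coefficients: c = (-3/7). The projection is proj_W(v) = U c.
Check: (v - proj_W(v)) · u_1 = 0  (should be 0).
Result: proj_W(v) = (-9/7, -6/7, -3/7).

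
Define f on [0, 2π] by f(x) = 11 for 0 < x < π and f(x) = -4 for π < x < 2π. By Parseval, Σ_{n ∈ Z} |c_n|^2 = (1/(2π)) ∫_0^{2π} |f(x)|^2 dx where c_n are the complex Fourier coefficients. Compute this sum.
Σ |c_n|^2 = 137/2

Parseval equates the L^2 energy of f (normalised by 1/(2π)) with the ℓ^2 sum of its Fourier coefficients: (1/(2π)) ∫_0^{2π} |f|^2 = Σ |c_n|^2.
Compute the left side: (1/(2π)) [∫_0^π 11^2 dx + ∫_π^{2π} (-4)^2 dx] = (1/(2π)) · (121π + 16π) = (121 + 16)/2 = 137/2.
So Σ_{n ∈ Z} |c_n|^2 = 137/2.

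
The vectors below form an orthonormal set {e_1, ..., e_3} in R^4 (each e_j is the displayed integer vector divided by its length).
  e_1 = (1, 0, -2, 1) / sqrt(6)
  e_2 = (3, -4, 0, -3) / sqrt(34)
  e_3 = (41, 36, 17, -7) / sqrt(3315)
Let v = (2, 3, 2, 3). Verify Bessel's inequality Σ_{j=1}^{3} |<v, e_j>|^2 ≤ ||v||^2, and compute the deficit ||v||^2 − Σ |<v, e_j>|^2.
Σ |<v, e_j>|^2 = 1249/65; ||v||^2 = 26; deficit = 441/65

Write each e_j = u_j / sqrt(<u_j, u_j>) where u_j is the displayed integer vector. Then <v, e_j> = <v, u_j> / sqrt(<u_j, u_j>), so |<v, e_j>|^2 = <v, u_j>^2 / <u_j, u_j>.
Coefficients: <v, e_1> = 1/sqrt(6), <v, e_2> = -15/sqrt(34), <v, e_3> = 203/sqrt(3315).
Square and sum: Σ |<v, e_j>|^2 = 1249/65.
Compute ||v||^2 = v·v = 26.
Deficit = 26 − 1249/65 = 441/65 ≥ 0, confirming Bessel's inequality. (The deficit equals ||v − Σ <v,e_j> e_j||^2, the squared distance from v to span{e_j}.)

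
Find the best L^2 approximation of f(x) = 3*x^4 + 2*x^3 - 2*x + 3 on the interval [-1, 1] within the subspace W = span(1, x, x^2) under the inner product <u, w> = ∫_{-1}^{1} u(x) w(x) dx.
g(x) = 18*x^2/7 - 4*x/5 + 96/35

The best approximation g ∈ W is the orthogonal projection of f onto W. Writing g = a_0 + a_1 x + a_2 x^2, the coefficients solve the normal equations G · a = b where
  G_{ij} = <φ_i, φ_j> and b_i = <f, φ_i>, with φ_0 = 1, φ_1 = x, φ_2 = x^2.
G =
  [2, 0, 2/3]
  [0, 2/3, 0]
  [2/3, 0, 2/5],
b = (36/5, -8/15, 20/7).
Solving gives a_0 = 96/35, a_1 = -4/5, a_2 = 18/7, so
  g(x) = 18*x^2/7 - 4*x/5 + 96/35.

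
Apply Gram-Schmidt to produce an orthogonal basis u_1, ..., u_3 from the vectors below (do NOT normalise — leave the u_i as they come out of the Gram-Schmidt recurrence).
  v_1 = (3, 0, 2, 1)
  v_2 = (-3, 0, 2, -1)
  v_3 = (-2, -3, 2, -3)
Orthogonal basis:
  u_1 = (3, 0, 2, 1)
  u_2 = (-12/7, 0, 20/7, -4/7)
  u_3 = (7/10, -3, 0, -21/10)

Apply the Gram-Schmidt recurrence
  u_1 = v_1
  u_i = v_i − Σ_{j<i} ((v_i · u_j) / (u_j · u_j)) · u_j.

Step by step this gives:
  u_1 = (3, 0, 2, 1)
  u_2 = (-12/7, 0, 20/7, -4/7)
  u_3 = (7/10, -3, 0, -21/10)

Orthogonality check:
  u_2 · u_1 = 0 (should be 0)
  u_3 · u_1 = 0 (should be 0)
  u_3 · u_2 = 0 (should be 0)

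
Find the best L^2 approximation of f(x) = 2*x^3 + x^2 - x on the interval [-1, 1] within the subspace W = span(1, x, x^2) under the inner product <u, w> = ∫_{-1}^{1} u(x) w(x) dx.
g(x) = x^2 + x/5

The best approximation g ∈ W is the orthogonal projection of f onto W. Writing g = a_0 + a_1 x + a_2 x^2, the coefficients solve the normal equations G · a = b where
  G_{ij} = <φ_i, φ_j> and b_i = <f, φ_i>, with φ_0 = 1, φ_1 = x, φ_2 = x^2.
G =
  [2, 0, 2/3]
  [0, 2/3, 0]
  [2/3, 0, 2/5],
b = (2/3, 2/15, 2/5).
Solving gives a_0 = 0, a_1 = 1/5, a_2 = 1, so
  g(x) = x^2 + x/5.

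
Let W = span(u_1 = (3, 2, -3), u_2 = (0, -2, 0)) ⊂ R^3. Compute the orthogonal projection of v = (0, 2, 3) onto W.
proj_W(v) = (-3/2, 2, 3/2)

Set up U = [u_1 | ... | u_2] ∈ R^(3×2). The projector onto W = col(U) is P = U (U^T U)^(-1) U^T.
Compute U^T U =
  [22, -4]
  [-4, 4],
and U^T v = (-5, -4).
Solve U^T U · c = U^T v for the coefficients: c = (-1/2, -3/2). The projection is proj_W(v) = U c.
Check: (v - proj_W(v)) · u_1 = 0  (should be 0).
Check: (v - proj_W(v)) · u_2 = 0  (should be 0).
Result: proj_W(v) = (-3/2, 2, 3/2).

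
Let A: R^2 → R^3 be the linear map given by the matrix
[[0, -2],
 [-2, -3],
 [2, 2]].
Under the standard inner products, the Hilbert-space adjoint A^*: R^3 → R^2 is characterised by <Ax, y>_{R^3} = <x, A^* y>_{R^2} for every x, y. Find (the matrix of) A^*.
A^* = A^T =
[[0, -2, 2],
 [-2, -3, 2]]

For real matrices with standard dot products, the defining identity <Ax, y> = <x, A^* y> gives (Ax)^T y = x^T (A^*) y, i.e. x^T A^T y = x^T (A^*) y. Since this holds for all x, y, we must have A^* = A^T. Therefore
A^* =
[[0, -2, 2],
 [-2, -3, 2]].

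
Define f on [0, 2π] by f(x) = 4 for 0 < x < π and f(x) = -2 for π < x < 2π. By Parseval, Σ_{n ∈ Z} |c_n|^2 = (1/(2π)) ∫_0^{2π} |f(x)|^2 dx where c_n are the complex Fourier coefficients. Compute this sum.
Σ |c_n|^2 = 10

Parseval equates the L^2 energy of f (normalised by 1/(2π)) with the ℓ^2 sum of its Fourier coefficients: (1/(2π)) ∫_0^{2π} |f|^2 = Σ |c_n|^2.
Compute the left side: (1/(2π)) [∫_0^π 4^2 dx + ∫_π^{2π} (-2)^2 dx] = (1/(2π)) · (16π + 4π) = (16 + 4)/2 = 10.
So Σ_{n ∈ Z} |c_n|^2 = 10.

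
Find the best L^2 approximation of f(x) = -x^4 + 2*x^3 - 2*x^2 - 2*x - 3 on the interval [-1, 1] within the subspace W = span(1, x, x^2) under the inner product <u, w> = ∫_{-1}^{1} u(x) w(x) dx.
g(x) = -20*x^2/7 - 4*x/5 - 102/35

The best approximation g ∈ W is the orthogonal projection of f onto W. Writing g = a_0 + a_1 x + a_2 x^2, the coefficients solve the normal equations G · a = b where
  G_{ij} = <φ_i, φ_j> and b_i = <f, φ_i>, with φ_0 = 1, φ_1 = x, φ_2 = x^2.
G =
  [2, 0, 2/3]
  [0, 2/3, 0]
  [2/3, 0, 2/5],
b = (-116/15, -8/15, -108/35).
Solving gives a_0 = -102/35, a_1 = -4/5, a_2 = -20/7, so
  g(x) = -20*x^2/7 - 4*x/5 - 102/35.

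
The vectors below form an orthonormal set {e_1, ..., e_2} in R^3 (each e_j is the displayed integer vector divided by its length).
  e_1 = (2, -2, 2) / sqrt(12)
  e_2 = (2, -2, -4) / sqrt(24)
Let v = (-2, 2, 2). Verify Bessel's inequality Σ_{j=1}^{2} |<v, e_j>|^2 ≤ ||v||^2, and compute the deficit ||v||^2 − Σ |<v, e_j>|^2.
Σ |<v, e_j>|^2 = 12; ||v||^2 = 12; deficit = 0

Write each e_j = u_j / sqrt(<u_j, u_j>) where u_j is the displayed integer vector. Then <v, e_j> = <v, u_j> / sqrt(<u_j, u_j>), so |<v, e_j>|^2 = <v, u_j>^2 / <u_j, u_j>.
Coefficients: <v, e_1> = -4/sqrt(12), <v, e_2> = -16/sqrt(24).
Square and sum: Σ |<v, e_j>|^2 = 12.
Compute ||v||^2 = v·v = 12.
Deficit = 12 − 12 = 0 ≥ 0, confirming Bessel's inequality. (The deficit equals ||v − Σ <v,e_j> e_j||^2, the squared distance from v to span{e_j}.)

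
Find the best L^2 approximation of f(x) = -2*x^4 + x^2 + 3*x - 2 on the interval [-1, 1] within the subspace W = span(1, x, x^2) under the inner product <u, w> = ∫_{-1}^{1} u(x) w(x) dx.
g(x) = -5*x^2/7 + 3*x - 64/35

The best approximation g ∈ W is the orthogonal projection of f onto W. Writing g = a_0 + a_1 x + a_2 x^2, the coefficients solve the normal equations G · a = b where
  G_{ij} = <φ_i, φ_j> and b_i = <f, φ_i>, with φ_0 = 1, φ_1 = x, φ_2 = x^2.
G =
  [2, 0, 2/3]
  [0, 2/3, 0]
  [2/3, 0, 2/5],
b = (-62/15, 2, -158/105).
Solving gives a_0 = -64/35, a_1 = 3, a_2 = -5/7, so
  g(x) = -5*x^2/7 + 3*x - 64/35.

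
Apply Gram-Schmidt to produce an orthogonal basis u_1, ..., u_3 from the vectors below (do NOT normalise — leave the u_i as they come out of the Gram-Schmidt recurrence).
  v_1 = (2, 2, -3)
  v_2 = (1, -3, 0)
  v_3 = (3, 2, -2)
Orthogonal basis:
  u_1 = (2, 2, -3)
  u_2 = (25/17, -43/17, -12/17)
  u_3 = (153/154, 51/154, 68/77)

Apply the Gram-Schmidt recurrence
  u_1 = v_1
  u_i = v_i − Σ_{j<i} ((v_i · u_j) / (u_j · u_j)) · u_j.

Step by step this gives:
  u_1 = (2, 2, -3)
  u_2 = (25/17, -43/17, -12/17)
  u_3 = (153/154, 51/154, 68/77)

Orthogonality check:
  u_2 · u_1 = 0 (should be 0)
  u_3 · u_1 = 0 (should be 0)
  u_3 · u_2 = 0 (should be 0)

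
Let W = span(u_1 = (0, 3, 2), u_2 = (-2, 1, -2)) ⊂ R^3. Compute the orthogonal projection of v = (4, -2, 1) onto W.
proj_W(v) = (80/29, -76/29, 56/29)

Set up U = [u_1 | ... | u_2] ∈ R^(3×2). The projector onto W = col(U) is P = U (U^T U)^(-1) U^T.
Compute U^T U =
  [13, -1]
  [-1, 9],
and U^T v = (-4, -12).
Solve U^T U · c = U^T v for the coefficients: c = (-12/29, -40/29). The projection is proj_W(v) = U c.
Check: (v - proj_W(v)) · u_1 = 0  (should be 0).
Check: (v - proj_W(v)) · u_2 = 0  (should be 0).
Result: proj_W(v) = (80/29, -76/29, 56/29).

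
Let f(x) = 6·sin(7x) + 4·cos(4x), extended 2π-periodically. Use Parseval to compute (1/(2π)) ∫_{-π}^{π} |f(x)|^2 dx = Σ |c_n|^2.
Σ |c_n|^2 = 26

Expand |f|^2 and use orthogonality of {sin(nx), cos(mx)} on [-π, π]:
  ∫_{-π}^{π} sin(nx)^2 dx = π, ∫ cos(mx)^2 dx = π, and cross terms integrate to 0.
So ∫_{-π}^{π} f(x)^2 dx = 6^2 · π + 4^2 · π = (36 + 16)π.
Divide by 2π: (36 + 16)/2 = 26.
By Parseval, this equals Σ |c_n|^2.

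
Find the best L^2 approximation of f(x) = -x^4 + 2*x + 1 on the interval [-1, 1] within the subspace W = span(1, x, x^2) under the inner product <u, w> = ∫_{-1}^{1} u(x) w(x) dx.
g(x) = -6*x^2/7 + 2*x + 38/35

The best approximation g ∈ W is the orthogonal projection of f onto W. Writing g = a_0 + a_1 x + a_2 x^2, the coefficients solve the normal equations G · a = b where
  G_{ij} = <φ_i, φ_j> and b_i = <f, φ_i>, with φ_0 = 1, φ_1 = x, φ_2 = x^2.
G =
  [2, 0, 2/3]
  [0, 2/3, 0]
  [2/3, 0, 2/5],
b = (8/5, 4/3, 8/21).
Solving gives a_0 = 38/35, a_1 = 2, a_2 = -6/7, so
  g(x) = -6*x^2/7 + 2*x + 38/35.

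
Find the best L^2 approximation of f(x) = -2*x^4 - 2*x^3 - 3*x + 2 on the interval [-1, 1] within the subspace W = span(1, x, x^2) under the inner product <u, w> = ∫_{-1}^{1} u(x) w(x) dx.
g(x) = -12*x^2/7 - 21*x/5 + 76/35

The best approximation g ∈ W is the orthogonal projection of f onto W. Writing g = a_0 + a_1 x + a_2 x^2, the coefficients solve the normal equations G · a = b where
  G_{ij} = <φ_i, φ_j> and b_i = <f, φ_i>, with φ_0 = 1, φ_1 = x, φ_2 = x^2.
G =
  [2, 0, 2/3]
  [0, 2/3, 0]
  [2/3, 0, 2/5],
b = (16/5, -14/5, 16/21).
Solving gives a_0 = 76/35, a_1 = -21/5, a_2 = -12/7, so
  g(x) = -12*x^2/7 - 21*x/5 + 76/35.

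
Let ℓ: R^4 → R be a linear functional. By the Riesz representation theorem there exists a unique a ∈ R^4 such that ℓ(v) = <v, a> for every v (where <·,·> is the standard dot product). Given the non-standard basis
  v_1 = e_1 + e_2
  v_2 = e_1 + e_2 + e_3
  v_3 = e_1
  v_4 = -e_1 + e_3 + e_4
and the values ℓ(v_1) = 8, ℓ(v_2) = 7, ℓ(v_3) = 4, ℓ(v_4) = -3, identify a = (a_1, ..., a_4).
a = (4, 4, -1, 2)

Write a = (a_1, ..., a_4) in the standard basis. For each basis vector v_i, ℓ(v_i) = <v_i, a> is a linear equation in the a_j's. Collect the n equations into a matrix system V a = ℓ, where row i of V is v_i (expressed in the standard basis). Since V is invertible (lower-triangular with 1s on the diagonal, up to permutation), solve by back-substitution:
  V =
[[1, 1, 0, 0],
 [1, 1, 1, 0],
 [1, 0, 0, 0],
 [-1, 0, 1, 1]]
  V a = (8, 7, 4, -3)
Solving gives a = (4, 4, -1, 2).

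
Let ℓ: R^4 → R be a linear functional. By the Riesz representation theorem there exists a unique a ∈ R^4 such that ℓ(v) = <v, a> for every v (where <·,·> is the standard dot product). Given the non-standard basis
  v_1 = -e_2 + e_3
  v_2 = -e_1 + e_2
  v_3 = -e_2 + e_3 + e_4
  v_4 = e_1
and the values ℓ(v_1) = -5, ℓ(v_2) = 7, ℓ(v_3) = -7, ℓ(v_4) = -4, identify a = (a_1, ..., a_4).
a = (-4, 3, -2, -2)

Write a = (a_1, ..., a_4) in the standard basis. For each basis vector v_i, ℓ(v_i) = <v_i, a> is a linear equation in the a_j's. Collect the n equations into a matrix system V a = ℓ, where row i of V is v_i (expressed in the standard basis). Since V is invertible (lower-triangular with 1s on the diagonal, up to permutation), solve by back-substitution:
  V =
[[0, -1, 1, 0],
 [-1, 1, 0, 0],
 [0, -1, 1, 1],
 [1, 0, 0, 0]]
  V a = (-5, 7, -7, -4)
Solving gives a = (-4, 3, -2, -2).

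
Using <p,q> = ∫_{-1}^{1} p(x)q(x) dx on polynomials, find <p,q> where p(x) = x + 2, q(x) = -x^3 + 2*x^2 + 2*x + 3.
<p,q> = 78/5

Expand the product: p(x)·q(x) = -x^4 + 6*x^2 + 7*x + 6.
∫_{-1}^{1} of each monomial x^k gives [2/(k+1) if k even, 0 if k odd]. Integrating term-by-term (or equivalently evaluating the antiderivative F(x) = -x^5/5 + 2*x^3 + 7*x^2/2 + 6*x at the endpoints):
  F(1) − F(−1) = 113/10 − (-43/10) = 78/5.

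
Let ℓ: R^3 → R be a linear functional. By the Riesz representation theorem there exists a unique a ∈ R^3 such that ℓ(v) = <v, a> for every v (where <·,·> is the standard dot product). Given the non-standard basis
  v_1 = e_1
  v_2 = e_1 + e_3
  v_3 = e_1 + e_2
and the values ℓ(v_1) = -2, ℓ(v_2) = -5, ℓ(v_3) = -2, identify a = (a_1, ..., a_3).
a = (-2, 0, -3)

Write a = (a_1, ..., a_3) in the standard basis. For each basis vector v_i, ℓ(v_i) = <v_i, a> is a linear equation in the a_j's. Collect the n equations into a matrix system V a = ℓ, where row i of V is v_i (expressed in the standard basis). Since V is invertible (lower-triangular with 1s on the diagonal, up to permutation), solve by back-substitution:
  V =
[[1, 0, 0],
 [1, 0, 1],
 [1, 1, 0]]
  V a = (-2, -5, -2)
Solving gives a = (-2, 0, -3).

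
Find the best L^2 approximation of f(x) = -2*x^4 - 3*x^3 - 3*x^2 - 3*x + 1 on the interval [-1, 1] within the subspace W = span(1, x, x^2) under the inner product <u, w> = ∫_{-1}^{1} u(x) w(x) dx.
g(x) = -33*x^2/7 - 24*x/5 + 41/35

The best approximation g ∈ W is the orthogonal projection of f onto W. Writing g = a_0 + a_1 x + a_2 x^2, the coefficients solve the normal equations G · a = b where
  G_{ij} = <φ_i, φ_j> and b_i = <f, φ_i>, with φ_0 = 1, φ_1 = x, φ_2 = x^2.
G =
  [2, 0, 2/3]
  [0, 2/3, 0]
  [2/3, 0, 2/5],
b = (-4/5, -16/5, -116/105).
Solving gives a_0 = 41/35, a_1 = -24/5, a_2 = -33/7, so
  g(x) = -33*x^2/7 - 24*x/5 + 41/35.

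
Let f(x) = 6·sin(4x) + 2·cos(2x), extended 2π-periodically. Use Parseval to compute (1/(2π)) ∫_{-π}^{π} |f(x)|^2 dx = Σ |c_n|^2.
Σ |c_n|^2 = 20

Expand |f|^2 and use orthogonality of {sin(nx), cos(mx)} on [-π, π]:
  ∫_{-π}^{π} sin(nx)^2 dx = π, ∫ cos(mx)^2 dx = π, and cross terms integrate to 0.
So ∫_{-π}^{π} f(x)^2 dx = 6^2 · π + 2^2 · π = (36 + 4)π.
Divide by 2π: (36 + 4)/2 = 20.
By Parseval, this equals Σ |c_n|^2.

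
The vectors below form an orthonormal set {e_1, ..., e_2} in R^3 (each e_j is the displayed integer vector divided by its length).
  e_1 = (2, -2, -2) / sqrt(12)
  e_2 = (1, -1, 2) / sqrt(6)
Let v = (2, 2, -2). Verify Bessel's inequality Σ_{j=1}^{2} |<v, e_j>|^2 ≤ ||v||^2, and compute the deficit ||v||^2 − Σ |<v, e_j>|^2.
Σ |<v, e_j>|^2 = 4; ||v||^2 = 12; deficit = 8

Write each e_j = u_j / sqrt(<u_j, u_j>) where u_j is the displayed integer vector. Then <v, e_j> = <v, u_j> / sqrt(<u_j, u_j>), so |<v, e_j>|^2 = <v, u_j>^2 / <u_j, u_j>.
Coefficients: <v, e_1> = 4/sqrt(12), <v, e_2> = -4/sqrt(6).
Square and sum: Σ |<v, e_j>|^2 = 4.
Compute ||v||^2 = v·v = 12.
Deficit = 12 − 4 = 8 ≥ 0, confirming Bessel's inequality. (The deficit equals ||v − Σ <v,e_j> e_j||^2, the squared distance from v to span{e_j}.)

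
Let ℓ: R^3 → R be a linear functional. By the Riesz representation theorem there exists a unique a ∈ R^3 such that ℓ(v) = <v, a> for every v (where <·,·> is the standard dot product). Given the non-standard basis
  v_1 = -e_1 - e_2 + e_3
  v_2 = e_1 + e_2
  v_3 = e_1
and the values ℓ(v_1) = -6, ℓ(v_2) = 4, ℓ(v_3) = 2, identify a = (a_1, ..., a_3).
a = (2, 2, -2)

Write a = (a_1, ..., a_3) in the standard basis. For each basis vector v_i, ℓ(v_i) = <v_i, a> is a linear equation in the a_j's. Collect the n equations into a matrix system V a = ℓ, where row i of V is v_i (expressed in the standard basis). Since V is invertible (lower-triangular with 1s on the diagonal, up to permutation), solve by back-substitution:
  V =
[[-1, -1, 1],
 [1, 1, 0],
 [1, 0, 0]]
  V a = (-6, 4, 2)
Solving gives a = (2, 2, -2).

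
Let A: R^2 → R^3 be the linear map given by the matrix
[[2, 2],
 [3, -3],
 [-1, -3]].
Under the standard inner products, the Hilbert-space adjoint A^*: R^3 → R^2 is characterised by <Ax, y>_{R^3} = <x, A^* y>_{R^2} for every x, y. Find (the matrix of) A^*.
A^* = A^T =
[[2, 3, -1],
 [2, -3, -3]]

For real matrices with standard dot products, the defining identity <Ax, y> = <x, A^* y> gives (Ax)^T y = x^T (A^*) y, i.e. x^T A^T y = x^T (A^*) y. Since this holds for all x, y, we must have A^* = A^T. Therefore
A^* =
[[2, 3, -1],
 [2, -3, -3]].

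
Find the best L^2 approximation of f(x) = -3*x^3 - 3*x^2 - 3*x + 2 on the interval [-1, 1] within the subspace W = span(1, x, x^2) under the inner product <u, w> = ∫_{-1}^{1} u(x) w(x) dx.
g(x) = -3*x^2 - 24*x/5 + 2

The best approximation g ∈ W is the orthogonal projection of f onto W. Writing g = a_0 + a_1 x + a_2 x^2, the coefficients solve the normal equations G · a = b where
  G_{ij} = <φ_i, φ_j> and b_i = <f, φ_i>, with φ_0 = 1, φ_1 = x, φ_2 = x^2.
G =
  [2, 0, 2/3]
  [0, 2/3, 0]
  [2/3, 0, 2/5],
b = (2, -16/5, 2/15).
Solving gives a_0 = 2, a_1 = -24/5, a_2 = -3, so
  g(x) = -3*x^2 - 24*x/5 + 2.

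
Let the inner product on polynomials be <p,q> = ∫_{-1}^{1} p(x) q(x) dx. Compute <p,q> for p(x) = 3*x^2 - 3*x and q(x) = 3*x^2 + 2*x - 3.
<p,q> = -32/5

Expand the product: p(x)·q(x) = 9*x^4 - 3*x^3 - 15*x^2 + 9*x.
∫_{-1}^{1} of each monomial x^k gives [2/(k+1) if k even, 0 if k odd]. Integrating term-by-term (or equivalently evaluating the antiderivative F(x) = 9*x^5/5 - 3*x^4/4 - 5*x^3 + 9*x^2/2 at the endpoints):
  F(1) − F(−1) = 11/20 − (139/20) = -32/5.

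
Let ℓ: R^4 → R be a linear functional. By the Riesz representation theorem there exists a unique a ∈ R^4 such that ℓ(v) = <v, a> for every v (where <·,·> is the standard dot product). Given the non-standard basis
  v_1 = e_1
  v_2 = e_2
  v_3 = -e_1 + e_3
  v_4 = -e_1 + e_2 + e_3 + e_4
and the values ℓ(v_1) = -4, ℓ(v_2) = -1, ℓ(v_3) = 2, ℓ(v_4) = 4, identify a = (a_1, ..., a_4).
a = (-4, -1, -2, 3)

Write a = (a_1, ..., a_4) in the standard basis. For each basis vector v_i, ℓ(v_i) = <v_i, a> is a linear equation in the a_j's. Collect the n equations into a matrix system V a = ℓ, where row i of V is v_i (expressed in the standard basis). Since V is invertible (lower-triangular with 1s on the diagonal, up to permutation), solve by back-substitution:
  V =
[[1, 0, 0, 0],
 [0, 1, 0, 0],
 [-1, 0, 1, 0],
 [-1, 1, 1, 1]]
  V a = (-4, -1, 2, 4)
Solving gives a = (-4, -1, -2, 3).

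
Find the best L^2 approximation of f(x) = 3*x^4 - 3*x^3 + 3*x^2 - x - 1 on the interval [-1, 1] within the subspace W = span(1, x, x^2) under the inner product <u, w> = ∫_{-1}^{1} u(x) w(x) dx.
g(x) = 39*x^2/7 - 14*x/5 - 44/35

The best approximation g ∈ W is the orthogonal projection of f onto W. Writing g = a_0 + a_1 x + a_2 x^2, the coefficients solve the normal equations G · a = b where
  G_{ij} = <φ_i, φ_j> and b_i = <f, φ_i>, with φ_0 = 1, φ_1 = x, φ_2 = x^2.
G =
  [2, 0, 2/3]
  [0, 2/3, 0]
  [2/3, 0, 2/5],
b = (6/5, -28/15, 146/105).
Solving gives a_0 = -44/35, a_1 = -14/5, a_2 = 39/7, so
  g(x) = 39*x^2/7 - 14*x/5 - 44/35.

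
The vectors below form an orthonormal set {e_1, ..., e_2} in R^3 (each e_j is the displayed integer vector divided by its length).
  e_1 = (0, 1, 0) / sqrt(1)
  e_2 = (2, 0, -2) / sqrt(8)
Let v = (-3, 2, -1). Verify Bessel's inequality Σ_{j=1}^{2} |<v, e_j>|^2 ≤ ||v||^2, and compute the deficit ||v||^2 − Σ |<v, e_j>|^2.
Σ |<v, e_j>|^2 = 6; ||v||^2 = 14; deficit = 8

Write each e_j = u_j / sqrt(<u_j, u_j>) where u_j is the displayed integer vector. Then <v, e_j> = <v, u_j> / sqrt(<u_j, u_j>), so |<v, e_j>|^2 = <v, u_j>^2 / <u_j, u_j>.
Coefficients: <v, e_1> = 2/sqrt(1), <v, e_2> = -4/sqrt(8).
Square and sum: Σ |<v, e_j>|^2 = 6.
Compute ||v||^2 = v·v = 14.
Deficit = 14 − 6 = 8 ≥ 0, confirming Bessel's inequality. (The deficit equals ||v − Σ <v,e_j> e_j||^2, the squared distance from v to span{e_j}.)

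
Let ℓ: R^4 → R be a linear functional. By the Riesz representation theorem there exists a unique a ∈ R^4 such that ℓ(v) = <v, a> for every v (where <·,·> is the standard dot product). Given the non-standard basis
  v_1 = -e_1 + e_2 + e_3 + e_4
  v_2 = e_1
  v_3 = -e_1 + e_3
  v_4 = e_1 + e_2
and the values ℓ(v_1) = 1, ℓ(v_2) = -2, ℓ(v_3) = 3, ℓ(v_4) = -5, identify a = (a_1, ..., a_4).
a = (-2, -3, 1, 1)

Write a = (a_1, ..., a_4) in the standard basis. For each basis vector v_i, ℓ(v_i) = <v_i, a> is a linear equation in the a_j's. Collect the n equations into a matrix system V a = ℓ, where row i of V is v_i (expressed in the standard basis). Since V is invertible (lower-triangular with 1s on the diagonal, up to permutation), solve by back-substitution:
  V =
[[-1, 1, 1, 1],
 [1, 0, 0, 0],
 [-1, 0, 1, 0],
 [1, 1, 0, 0]]
  V a = (1, -2, 3, -5)
Solving gives a = (-2, -3, 1, 1).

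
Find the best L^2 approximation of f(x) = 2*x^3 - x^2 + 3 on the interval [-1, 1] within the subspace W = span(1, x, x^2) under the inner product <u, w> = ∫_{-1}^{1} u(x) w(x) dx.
g(x) = -x^2 + 6*x/5 + 3

The best approximation g ∈ W is the orthogonal projection of f onto W. Writing g = a_0 + a_1 x + a_2 x^2, the coefficients solve the normal equations G · a = b where
  G_{ij} = <φ_i, φ_j> and b_i = <f, φ_i>, with φ_0 = 1, φ_1 = x, φ_2 = x^2.
G =
  [2, 0, 2/3]
  [0, 2/3, 0]
  [2/3, 0, 2/5],
b = (16/3, 4/5, 8/5).
Solving gives a_0 = 3, a_1 = 6/5, a_2 = -1, so
  g(x) = -x^2 + 6*x/5 + 3.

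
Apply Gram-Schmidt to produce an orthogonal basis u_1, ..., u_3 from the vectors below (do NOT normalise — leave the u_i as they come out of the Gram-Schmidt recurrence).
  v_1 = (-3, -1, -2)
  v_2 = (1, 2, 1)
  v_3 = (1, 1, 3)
Orthogonal basis:
  u_1 = (-3, -1, -2)
  u_2 = (-1/2, 3/2, 0)
  u_3 = (-33/35, -11/35, 11/7)

Apply the Gram-Schmidt recurrence
  u_1 = v_1
  u_i = v_i − Σ_{j<i} ((v_i · u_j) / (u_j · u_j)) · u_j.

Step by step this gives:
  u_1 = (-3, -1, -2)
  u_2 = (-1/2, 3/2, 0)
  u_3 = (-33/35, -11/35, 11/7)

Orthogonality check:
  u_2 · u_1 = 0 (should be 0)
  u_3 · u_1 = 0 (should be 0)
  u_3 · u_2 = 0 (should be 0)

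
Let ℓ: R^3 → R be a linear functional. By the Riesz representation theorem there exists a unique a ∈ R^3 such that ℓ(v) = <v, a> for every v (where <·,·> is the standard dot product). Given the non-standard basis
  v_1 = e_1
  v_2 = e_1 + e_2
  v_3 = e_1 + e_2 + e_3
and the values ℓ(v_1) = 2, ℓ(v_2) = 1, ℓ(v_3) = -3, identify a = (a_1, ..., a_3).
a = (2, -1, -4)

Write a = (a_1, ..., a_3) in the standard basis. For each basis vector v_i, ℓ(v_i) = <v_i, a> is a linear equation in the a_j's. Collect the n equations into a matrix system V a = ℓ, where row i of V is v_i (expressed in the standard basis). Since V is invertible (lower-triangular with 1s on the diagonal, up to permutation), solve by back-substitution:
  V =
[[1, 0, 0],
 [1, 1, 0],
 [1, 1, 1]]
  V a = (2, 1, -3)
Solving gives a = (2, -1, -4).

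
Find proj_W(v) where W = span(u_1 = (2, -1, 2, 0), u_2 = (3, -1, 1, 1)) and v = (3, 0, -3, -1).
proj_W(v) = (5/3, 0, -5/3, 5/3)

Set up U = [u_1 | ... | u_2] ∈ R^(4×2). The projector onto W = col(U) is P = U (U^T U)^(-1) U^T.
Compute U^T U =
  [9, 9]
  [9, 12],
and U^T v = (0, 5).
Solve U^T U · c = U^T v for the coefficients: c = (-5/3, 5/3). The projection is proj_W(v) = U c.
Check: (v - proj_W(v)) · u_1 = 0  (should be 0).
Check: (v - proj_W(v)) · u_2 = 0  (should be 0).
Result: proj_W(v) = (5/3, 0, -5/3, 5/3).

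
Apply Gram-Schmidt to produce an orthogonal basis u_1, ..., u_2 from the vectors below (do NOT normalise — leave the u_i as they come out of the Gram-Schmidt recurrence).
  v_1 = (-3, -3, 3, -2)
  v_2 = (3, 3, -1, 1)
Orthogonal basis:
  u_1 = (-3, -3, 3, -2)
  u_2 = (24/31, 24/31, 38/31, -15/31)

Apply the Gram-Schmidt recurrence
  u_1 = v_1
  u_i = v_i − Σ_{j<i} ((v_i · u_j) / (u_j · u_j)) · u_j.

Step by step this gives:
  u_1 = (-3, -3, 3, -2)
  u_2 = (24/31, 24/31, 38/31, -15/31)

Orthogonality check:
  u_2 · u_1 = 0 (should be 0)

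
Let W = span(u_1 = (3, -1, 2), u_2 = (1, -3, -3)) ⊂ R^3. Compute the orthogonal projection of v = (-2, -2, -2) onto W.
proj_W(v) = (-158/133, -134/133, -362/133)

Set up U = [u_1 | ... | u_2] ∈ R^(3×2). The projector onto W = col(U) is P = U (U^T U)^(-1) U^T.
Compute U^T U =
  [14, 0]
  [0, 19],
and U^T v = (-8, 10).
Solve U^T U · c = U^T v for the coefficients: c = (-4/7, 10/19). The projection is proj_W(v) = U c.
Check: (v - proj_W(v)) · u_1 = 0  (should be 0).
Check: (v - proj_W(v)) · u_2 = 0  (should be 0).
Result: proj_W(v) = (-158/133, -134/133, -362/133).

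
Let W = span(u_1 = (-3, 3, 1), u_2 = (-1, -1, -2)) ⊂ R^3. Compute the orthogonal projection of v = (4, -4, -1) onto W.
proj_W(v) = (45/11, -213/55, -61/55)

Set up U = [u_1 | ... | u_2] ∈ R^(3×2). The projector onto W = col(U) is P = U (U^T U)^(-1) U^T.
Compute U^T U =
  [19, -2]
  [-2, 6],
and U^T v = (-25, 2).
Solve U^T U · c = U^T v for the coefficients: c = (-73/55, -6/55). The projection is proj_W(v) = U c.
Check: (v - proj_W(v)) · u_1 = 0  (should be 0).
Check: (v - proj_W(v)) · u_2 = 0  (should be 0).
Result: proj_W(v) = (45/11, -213/55, -61/55).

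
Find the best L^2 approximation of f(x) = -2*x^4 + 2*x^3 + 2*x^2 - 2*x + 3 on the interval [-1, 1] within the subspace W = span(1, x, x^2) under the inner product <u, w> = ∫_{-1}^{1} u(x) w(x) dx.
g(x) = 2*x^2/7 - 4*x/5 + 111/35

The best approximation g ∈ W is the orthogonal projection of f onto W. Writing g = a_0 + a_1 x + a_2 x^2, the coefficients solve the normal equations G · a = b where
  G_{ij} = <φ_i, φ_j> and b_i = <f, φ_i>, with φ_0 = 1, φ_1 = x, φ_2 = x^2.
G =
  [2, 0, 2/3]
  [0, 2/3, 0]
  [2/3, 0, 2/5],
b = (98/15, -8/15, 78/35).
Solving gives a_0 = 111/35, a_1 = -4/5, a_2 = 2/7, so
  g(x) = 2*x^2/7 - 4*x/5 + 111/35.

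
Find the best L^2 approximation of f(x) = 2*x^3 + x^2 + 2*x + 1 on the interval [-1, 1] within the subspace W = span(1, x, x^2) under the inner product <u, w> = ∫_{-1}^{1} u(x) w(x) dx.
g(x) = x^2 + 16*x/5 + 1

The best approximation g ∈ W is the orthogonal projection of f onto W. Writing g = a_0 + a_1 x + a_2 x^2, the coefficients solve the normal equations G · a = b where
  G_{ij} = <φ_i, φ_j> and b_i = <f, φ_i>, with φ_0 = 1, φ_1 = x, φ_2 = x^2.
G =
  [2, 0, 2/3]
  [0, 2/3, 0]
  [2/3, 0, 2/5],
b = (8/3, 32/15, 16/15).
Solving gives a_0 = 1, a_1 = 16/5, a_2 = 1, so
  g(x) = x^2 + 16*x/5 + 1.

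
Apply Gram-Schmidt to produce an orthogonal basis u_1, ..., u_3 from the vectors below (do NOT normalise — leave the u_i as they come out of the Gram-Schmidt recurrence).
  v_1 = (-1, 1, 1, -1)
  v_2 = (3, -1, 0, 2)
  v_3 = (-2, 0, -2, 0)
Orthogonal basis:
  u_1 = (-1, 1, 1, -1)
  u_2 = (3/2, 1/2, 3/2, 1/2)
  u_3 = (-1/5, 3/5, -1/5, 3/5)

Apply the Gram-Schmidt recurrence
  u_1 = v_1
  u_i = v_i − Σ_{j<i} ((v_i · u_j) / (u_j · u_j)) · u_j.

Step by step this gives:
  u_1 = (-1, 1, 1, -1)
  u_2 = (3/2, 1/2, 3/2, 1/2)
  u_3 = (-1/5, 3/5, -1/5, 3/5)

Orthogonality check:
  u_2 · u_1 = 0 (should be 0)
  u_3 · u_1 = 0 (should be 0)
  u_3 · u_2 = 0 (should be 0)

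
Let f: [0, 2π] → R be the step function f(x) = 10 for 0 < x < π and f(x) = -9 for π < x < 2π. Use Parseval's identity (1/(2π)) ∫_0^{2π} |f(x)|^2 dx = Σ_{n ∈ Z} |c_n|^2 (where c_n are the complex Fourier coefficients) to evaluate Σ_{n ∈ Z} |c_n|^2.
Σ |c_n|^2 = 181/2

Parseval equates the L^2 energy of f (normalised by 1/(2π)) with the ℓ^2 sum of its Fourier coefficients: (1/(2π)) ∫_0^{2π} |f|^2 = Σ |c_n|^2.
Compute the left side: (1/(2π)) [∫_0^π 10^2 dx + ∫_π^{2π} (-9)^2 dx] = (1/(2π)) · (100π + 81π) = (100 + 81)/2 = 181/2.
So Σ_{n ∈ Z} |c_n|^2 = 181/2.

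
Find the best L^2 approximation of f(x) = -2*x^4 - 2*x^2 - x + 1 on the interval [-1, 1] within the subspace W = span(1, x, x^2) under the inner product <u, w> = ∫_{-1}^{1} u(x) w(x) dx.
g(x) = -26*x^2/7 - x + 41/35

The best approximation g ∈ W is the orthogonal projection of f onto W. Writing g = a_0 + a_1 x + a_2 x^2, the coefficients solve the normal equations G · a = b where
  G_{ij} = <φ_i, φ_j> and b_i = <f, φ_i>, with φ_0 = 1, φ_1 = x, φ_2 = x^2.
G =
  [2, 0, 2/3]
  [0, 2/3, 0]
  [2/3, 0, 2/5],
b = (-2/15, -2/3, -74/105).
Solving gives a_0 = 41/35, a_1 = -1, a_2 = -26/7, so
  g(x) = -26*x^2/7 - x + 41/35.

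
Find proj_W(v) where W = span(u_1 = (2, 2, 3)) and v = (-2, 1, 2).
proj_W(v) = (8/17, 8/17, 12/17)

Set up U = [u_1 | ... | u_1] ∈ R^(3×1). The projector onto W = col(U) is P = U (U^T U)^(-1) U^T.
Compute U^T U =
  [17],
and U^T v = (4).
Solve U^T U · c = U^T v for the coefficients: c = (4/17). The projection is proj_W(v) = U c.
Check: (v - proj_W(v)) · u_1 = 0  (should be 0).
Result: proj_W(v) = (8/17, 8/17, 12/17).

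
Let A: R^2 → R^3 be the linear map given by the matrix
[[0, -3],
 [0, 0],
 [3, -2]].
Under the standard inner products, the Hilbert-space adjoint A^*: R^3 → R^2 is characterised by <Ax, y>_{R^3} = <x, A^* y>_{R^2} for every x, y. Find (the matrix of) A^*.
A^* = A^T =
[[0, 0, 3],
 [-3, 0, -2]]

For real matrices with standard dot products, the defining identity <Ax, y> = <x, A^* y> gives (Ax)^T y = x^T (A^*) y, i.e. x^T A^T y = x^T (A^*) y. Since this holds for all x, y, we must have A^* = A^T. Therefore
A^* =
[[0, 0, 3],
 [-3, 0, -2]].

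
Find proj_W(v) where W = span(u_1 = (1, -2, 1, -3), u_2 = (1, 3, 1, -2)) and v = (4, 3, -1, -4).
proj_W(v) = (29/17, 656/221, 29/17, -849/221)

Set up U = [u_1 | ... | u_2] ∈ R^(4×2). The projector onto W = col(U) is P = U (U^T U)^(-1) U^T.
Compute U^T U =
  [15, 2]
  [2, 15],
and U^T v = (9, 20).
Solve U^T U · c = U^T v for the coefficients: c = (95/221, 282/221). The projection is proj_W(v) = U c.
Check: (v - proj_W(v)) · u_1 = 0  (should be 0).
Check: (v - proj_W(v)) · u_2 = 0  (should be 0).
Result: proj_W(v) = (29/17, 656/221, 29/17, -849/221).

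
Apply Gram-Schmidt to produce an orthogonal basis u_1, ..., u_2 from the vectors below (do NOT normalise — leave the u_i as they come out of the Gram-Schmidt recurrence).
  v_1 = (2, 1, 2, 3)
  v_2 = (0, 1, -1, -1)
Orthogonal basis:
  u_1 = (2, 1, 2, 3)
  u_2 = (4/9, 11/9, -5/9, -1/3)

Apply the Gram-Schmidt recurrence
  u_1 = v_1
  u_i = v_i − Σ_{j<i} ((v_i · u_j) / (u_j · u_j)) · u_j.

Step by step this gives:
  u_1 = (2, 1, 2, 3)
  u_2 = (4/9, 11/9, -5/9, -1/3)

Orthogonality check:
  u_2 · u_1 = 0 (should be 0)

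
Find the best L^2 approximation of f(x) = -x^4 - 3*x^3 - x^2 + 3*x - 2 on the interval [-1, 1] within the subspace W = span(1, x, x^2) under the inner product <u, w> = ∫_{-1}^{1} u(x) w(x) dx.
g(x) = -13*x^2/7 + 6*x/5 - 67/35

The best approximation g ∈ W is the orthogonal projection of f onto W. Writing g = a_0 + a_1 x + a_2 x^2, the coefficients solve the normal equations G · a = b where
  G_{ij} = <φ_i, φ_j> and b_i = <f, φ_i>, with φ_0 = 1, φ_1 = x, φ_2 = x^2.
G =
  [2, 0, 2/3]
  [0, 2/3, 0]
  [2/3, 0, 2/5],
b = (-76/15, 4/5, -212/105).
Solving gives a_0 = -67/35, a_1 = 6/5, a_2 = -13/7, so
  g(x) = -13*x^2/7 + 6*x/5 - 67/35.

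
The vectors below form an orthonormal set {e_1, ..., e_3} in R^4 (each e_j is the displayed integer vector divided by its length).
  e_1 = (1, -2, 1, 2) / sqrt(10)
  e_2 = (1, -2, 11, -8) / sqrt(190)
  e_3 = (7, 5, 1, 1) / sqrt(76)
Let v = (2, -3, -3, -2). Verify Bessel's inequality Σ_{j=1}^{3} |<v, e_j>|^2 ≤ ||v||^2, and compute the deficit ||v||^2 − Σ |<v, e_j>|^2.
Σ |<v, e_j>|^2 = 1; ||v||^2 = 26; deficit = 25

Write each e_j = u_j / sqrt(<u_j, u_j>) where u_j is the displayed integer vector. Then <v, e_j> = <v, u_j> / sqrt(<u_j, u_j>), so |<v, e_j>|^2 = <v, u_j>^2 / <u_j, u_j>.
Coefficients: <v, e_1> = 1/sqrt(10), <v, e_2> = -9/sqrt(190), <v, e_3> = -6/sqrt(76).
Square and sum: Σ |<v, e_j>|^2 = 1.
Compute ||v||^2 = v·v = 26.
Deficit = 26 − 1 = 25 ≥ 0, confirming Bessel's inequality. (The deficit equals ||v − Σ <v,e_j> e_j||^2, the squared distance from v to span{e_j}.)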